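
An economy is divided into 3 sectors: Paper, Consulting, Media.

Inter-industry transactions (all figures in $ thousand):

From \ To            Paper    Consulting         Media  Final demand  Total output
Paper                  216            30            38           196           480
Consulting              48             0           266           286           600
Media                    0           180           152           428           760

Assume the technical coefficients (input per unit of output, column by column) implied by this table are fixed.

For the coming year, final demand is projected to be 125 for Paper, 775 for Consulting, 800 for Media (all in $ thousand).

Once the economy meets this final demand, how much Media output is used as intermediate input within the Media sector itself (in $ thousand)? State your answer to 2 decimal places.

Technical coefficients a_ij = z_ij / X_j:
  a_11 = 216/480 = 0.45, a_21 = 48/480 = 0.10, a_31 = 0/480 = 0.00
  a_12 = 30/600 = 0.05, a_22 = 0/600 = 0.00, a_32 = 180/600 = 0.30
  a_13 = 38/760 = 0.05, a_23 = 266/760 = 0.35, a_33 = 152/760 = 0.20
I − A =
  [   0.55    -0.05    -0.05]
  [  -0.10     1.00    -0.35]
  [   0.00    -0.30     0.80]
Cofactors of I−A, C_ij = (−1)^(i+j)·(minor ij) (rows/columns in the sector order above):
  C_11 = (1.00)(0.80) − (-0.35)(-0.30) = 0.6950
  C_12 = −[(-0.10)(0.80) − (-0.35)(0.00)] = 0.0800
  C_13 = (-0.10)(-0.30) − (1.00)(0.00) = 0.0300
  C_21 = −[(-0.05)(0.80) − (-0.05)(-0.30)] = 0.0550
  C_22 = (0.55)(0.80) − (-0.05)(0.00) = 0.4400
  C_23 = −[(0.55)(-0.30) − (-0.05)(0.00)] = 0.1650
  C_31 = (-0.05)(-0.35) − (-0.05)(1.00) = 0.0675
  C_32 = −[(0.55)(-0.35) − (-0.05)(-0.10)] = 0.1975
  C_33 = (0.55)(1.00) − (-0.05)(-0.10) = 0.5450
det(I−A) = Σ_j (I−A)_1j·C_1j = (0.55)(0.6950) + (-0.05)(0.0800) + (-0.05)(0.0300) = 0.37675
adj(I−A) = Cᵀ =
  [ 0.6950   0.0550   0.0675]
  [ 0.0800   0.4400   0.1975]
  [ 0.0300   0.1650   0.5450]
(I − A)⁻¹ = adj(I−A) / det(I−A) ≈
  [   1.8447     0.1460     0.1792]
  [   0.2123     1.1679     0.5242]
  [   0.0796     0.4380     1.4466]
First solve x = (I − A)⁻¹ d = adj(I−A)·d / det(I−A); in particular x_3 = (0.0300·125 + 0.1650·775 + 0.5450·800) / 0.37675 = 567.625 / 0.37675 ≈ 1506.6357.
Intermediate flow from 3 to 3: z_33 = a_33 · x_3 = 0.20 × 567.625 / 0.37675 = 113.525 / 0.37675 ≈ 301.33.

z_33 = 301.33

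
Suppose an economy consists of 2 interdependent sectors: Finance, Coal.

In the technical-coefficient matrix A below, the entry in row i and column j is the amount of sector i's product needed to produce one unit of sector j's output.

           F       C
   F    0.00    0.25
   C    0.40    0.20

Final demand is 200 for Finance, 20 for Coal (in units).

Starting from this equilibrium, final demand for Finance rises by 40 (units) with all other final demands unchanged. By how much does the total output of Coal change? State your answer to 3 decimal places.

Δx_C = 22.857

I − A =
  [   1.00    -0.25]
  [  -0.40     0.80]
det(I−A) = (1.00)(0.80) − (-0.25)(-0.40) = 0.7000
adj(I−A) = [[0.80, 0.25], [0.40, 1.00]]
(I − A)⁻¹ = adj(I−A) / det(I−A) ≈
  [   1.1429     0.3571]
  [   0.5714     1.4286]
Δx = (I − A)⁻¹ Δd with Δd having +40 in the Finance component and 0 elsewhere.
So Δx_C = L_CF · (+40), where L_CF = adj(I−A)_CF / det(I−A) = 0.40 / 0.7000.
Δx_C = 0.40 × (+40) / 0.7000 = 16.00 / 0.7000 ≈ 22.857.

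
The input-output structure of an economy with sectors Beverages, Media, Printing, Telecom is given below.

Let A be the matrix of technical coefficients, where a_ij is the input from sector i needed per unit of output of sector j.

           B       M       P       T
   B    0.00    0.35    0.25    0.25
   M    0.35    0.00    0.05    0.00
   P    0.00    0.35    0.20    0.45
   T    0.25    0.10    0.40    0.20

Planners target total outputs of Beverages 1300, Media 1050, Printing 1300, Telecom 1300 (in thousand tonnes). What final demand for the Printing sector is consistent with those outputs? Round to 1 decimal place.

d_P = 87.5

I − A =
  [   1.00    -0.35    -0.25    -0.25]
  [  -0.35     1.00    -0.05     0.00]
  [   0.00    -0.35     0.80    -0.45]
  [  -0.25    -0.10    -0.40     0.80]
d = (I − A) x:
  d_B = (+1.00)·1300 + (-0.35)·1050 + (-0.25)·1300 + (-0.25)·1300 = 282.5
  d_M = (-0.35)·1300 + (+1.00)·1050 + (-0.05)·1300 + (+0.00)·1300 = 530.0
  d_P = (+0.00)·1300 + (-0.35)·1050 + (+0.80)·1300 + (-0.45)·1300 = 87.5
  d_T = (-0.25)·1300 + (-0.10)·1050 + (-0.40)·1300 + (+0.80)·1300 = 90.0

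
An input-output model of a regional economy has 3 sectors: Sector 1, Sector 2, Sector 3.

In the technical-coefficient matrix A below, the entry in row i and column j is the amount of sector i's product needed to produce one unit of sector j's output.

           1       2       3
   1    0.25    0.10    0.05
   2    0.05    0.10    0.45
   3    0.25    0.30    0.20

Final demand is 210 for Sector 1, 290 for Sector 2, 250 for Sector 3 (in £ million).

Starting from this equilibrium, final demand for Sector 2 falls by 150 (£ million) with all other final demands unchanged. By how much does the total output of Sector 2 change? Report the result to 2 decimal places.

I − A =
  [   0.75    -0.10    -0.05]
  [  -0.05     0.90    -0.45]
  [  -0.25    -0.30     0.80]
Cofactors of I−A, C_ij = (−1)^(i+j)·(minor ij) (rows/columns in the sector order above):
  C_11 = (0.90)(0.80) − (-0.45)(-0.30) = 0.5850
  C_12 = −[(-0.05)(0.80) − (-0.45)(-0.25)] = 0.1525
  C_13 = (-0.05)(-0.30) − (0.90)(-0.25) = 0.2400
  C_21 = −[(-0.10)(0.80) − (-0.05)(-0.30)] = 0.0950
  C_22 = (0.75)(0.80) − (-0.05)(-0.25) = 0.5875
  C_23 = −[(0.75)(-0.30) − (-0.10)(-0.25)] = 0.2500
  C_31 = (-0.10)(-0.45) − (-0.05)(0.90) = 0.0900
  C_32 = −[(0.75)(-0.45) − (-0.05)(-0.05)] = 0.3400
  C_33 = (0.75)(0.90) − (-0.10)(-0.05) = 0.6700
det(I−A) = Σ_j (I−A)_1j·C_1j = (0.75)(0.5850) + (-0.10)(0.1525) + (-0.05)(0.2400) = 0.4115
adj(I−A) = Cᵀ =
  [ 0.5850   0.0950   0.0900]
  [ 0.1525   0.5875   0.3400]
  [ 0.2400   0.2500   0.6700]
(I − A)⁻¹ = adj(I−A) / det(I−A) ≈
  [   1.4216     0.2309     0.2187]
  [   0.3706     1.4277     0.8262]
  [   0.5832     0.6075     1.6282]
Δx = (I − A)⁻¹ Δd with Δd having -150 in the Sector 2 component and 0 elsewhere.
So Δx_2 = L_22 · (-150), where L_22 = adj(I−A)_22 / det(I−A) = 0.5875 / 0.4115.
Δx_2 = 0.5875 × (-150) / 0.4115 = -88.125 / 0.4115 ≈ -214.16.

Δx_2 = -214.16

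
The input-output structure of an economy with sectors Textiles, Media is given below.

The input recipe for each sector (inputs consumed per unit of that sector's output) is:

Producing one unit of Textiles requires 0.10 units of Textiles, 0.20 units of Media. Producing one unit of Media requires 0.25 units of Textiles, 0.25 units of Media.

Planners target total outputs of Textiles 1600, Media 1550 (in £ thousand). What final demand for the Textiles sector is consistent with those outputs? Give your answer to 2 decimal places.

d_1 = 1052.50

I − A =
  [   0.90    -0.25]
  [  -0.20     0.75]
d = (I − A) x:
  d_1 = (+0.90)·1600 + (-0.25)·1550 = 1052.50
  d_2 = (-0.20)·1600 + (+0.75)·1550 = 842.50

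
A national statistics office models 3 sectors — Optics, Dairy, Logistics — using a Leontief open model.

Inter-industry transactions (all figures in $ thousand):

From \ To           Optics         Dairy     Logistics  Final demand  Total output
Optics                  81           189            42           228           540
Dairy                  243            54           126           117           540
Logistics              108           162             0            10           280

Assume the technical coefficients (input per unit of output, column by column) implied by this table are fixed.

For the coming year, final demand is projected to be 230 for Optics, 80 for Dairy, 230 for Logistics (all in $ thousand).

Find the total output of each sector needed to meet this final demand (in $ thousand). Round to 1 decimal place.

Technical coefficients a_ij = z_ij / X_j:
  a_11 = 81/540 = 0.15, a_21 = 243/540 = 0.45, a_31 = 108/540 = 0.20
  a_12 = 189/540 = 0.35, a_22 = 54/540 = 0.10, a_32 = 162/540 = 0.30
  a_13 = 42/280 = 0.15, a_23 = 126/280 = 0.45, a_33 = 0/280 = 0.00
I − A =
  [   0.85    -0.35    -0.15]
  [  -0.45     0.90    -0.45]
  [  -0.20    -0.30     1.00]
Cofactors of I−A, C_ij = (−1)^(i+j)·(minor ij) (rows/columns in the sector order above):
  C_11 = (0.90)(1.00) − (-0.45)(-0.30) = 0.7650
  C_12 = −[(-0.45)(1.00) − (-0.45)(-0.20)] = 0.5400
  C_13 = (-0.45)(-0.30) − (0.90)(-0.20) = 0.3150
  C_21 = −[(-0.35)(1.00) − (-0.15)(-0.30)] = 0.3950
  C_22 = (0.85)(1.00) − (-0.15)(-0.20) = 0.8200
  C_23 = −[(0.85)(-0.30) − (-0.35)(-0.20)] = 0.3250
  C_31 = (-0.35)(-0.45) − (-0.15)(0.90) = 0.2925
  C_32 = −[(0.85)(-0.45) − (-0.15)(-0.45)] = 0.4500
  C_33 = (0.85)(0.90) − (-0.35)(-0.45) = 0.6075
det(I−A) = Σ_j (I−A)_1j·C_1j = (0.85)(0.7650) + (-0.35)(0.5400) + (-0.15)(0.3150) = 0.4140
adj(I−A) = Cᵀ =
  [ 0.7650   0.3950   0.2925]
  [ 0.5400   0.8200   0.4500]
  [ 0.3150   0.3250   0.6075]
(I − A)⁻¹ = adj(I−A) / det(I−A) ≈
  [   1.8478     0.9541     0.7065]
  [   1.3043     1.9807     1.0870]
  [   0.7609     0.7850     1.4674]
x = (I − A)⁻¹ d = adj(I−A)·d / det(I−A), with det(I−A) = 0.4140:
  x_1 = (0.7650·230 + 0.3950·80 + 0.2925·230) / 0.4140 = 274.825 / 0.4140 ≈ 663.8
  x_2 = (0.5400·230 + 0.8200·80 + 0.4500·230) / 0.4140 = 293.30 / 0.4140 ≈ 708.5
  x_3 = (0.3150·230 + 0.3250·80 + 0.6075·230) / 0.4140 = 238.175 / 0.4140 ≈ 575.3

x_1 = 663.8, x_2 = 708.5, x_3 = 575.3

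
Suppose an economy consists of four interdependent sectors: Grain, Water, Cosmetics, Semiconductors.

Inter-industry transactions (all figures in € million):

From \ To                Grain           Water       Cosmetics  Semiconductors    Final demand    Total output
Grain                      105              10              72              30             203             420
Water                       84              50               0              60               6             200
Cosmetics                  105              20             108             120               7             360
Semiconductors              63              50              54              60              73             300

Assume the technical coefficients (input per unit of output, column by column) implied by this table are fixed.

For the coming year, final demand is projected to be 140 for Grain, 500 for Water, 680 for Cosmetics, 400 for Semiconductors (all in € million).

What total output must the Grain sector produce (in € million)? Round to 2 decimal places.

x_G = 1173.37

Technical coefficients a_ij = z_ij / X_j:
  a_GG = 105/420 = 0.25, a_WG = 84/420 = 0.20, a_CG = 105/420 = 0.25, a_SG = 63/420 = 0.15
  a_GW = 10/200 = 0.05, a_WW = 50/200 = 0.25, a_CW = 20/200 = 0.10, a_SW = 50/200 = 0.25
  a_GC = 72/360 = 0.20, a_WC = 0/360 = 0.00, a_CC = 108/360 = 0.30, a_SC = 54/360 = 0.15
  a_GS = 30/300 = 0.10, a_WS = 60/300 = 0.20, a_CS = 120/300 = 0.40, a_SS = 60/300 = 0.20
I − A =
  [   0.75    -0.05    -0.20    -0.10]
  [  -0.20     0.75     0.00    -0.20]
  [  -0.25    -0.10     0.70    -0.40]
  [  -0.15    -0.25    -0.15     0.80]
Compute the cofactors C_ij = (−1)^(i+j)·(3×3 minor ij) of I−A; the adjugate is their transpose:
adj(I−A) = Cᵀ =
  [ 0.337000   0.080000   0.122750   0.123500]
  [ 0.128500   0.308750   0.063500   0.125000]
  [ 0.221500   0.152750   0.386750   0.259250]
  [ 0.144875   0.140125   0.115375   0.345250]
det(I−A) = Σ_j (I−A)_1j·C_1j = (0.75)(0.337000) + (-0.05)(0.128500) + (-0.20)(0.221500) + (-0.10)(0.144875) = 0.1875375
(I − A)⁻¹ = adj(I−A) / det(I−A) ≈
  [   1.7970     0.4266     0.6545     0.6585]
  [   0.6852     1.6463     0.3386     0.6665]
  [   1.1811     0.8145     2.0623     1.3824]
  [   0.7725     0.7472     0.6152     1.8410]
x = (I − A)⁻¹ d = adj(I−A)·d / det(I−A), with det(I−A) = 0.1875375:
  x_G = (0.337000·140 + 0.080000·500 + 0.122750·680 + 0.123500·400) / 0.1875375 = 220.05 / 0.1875375 ≈ 1173.37
  x_W = (0.128500·140 + 0.308750·500 + 0.063500·680 + 0.125000·400) / 0.1875375 = 265.545 / 0.1875375 ≈ 1415.96
  x_C = (0.221500·140 + 0.152750·500 + 0.386750·680 + 0.259250·400) / 0.1875375 = 474.075 / 0.1875375 ≈ 2527.89
  x_S = (0.144875·140 + 0.140125·500 + 0.115375·680 + 0.345250·400) / 0.1875375 = 306.90 / 0.1875375 ≈ 1636.47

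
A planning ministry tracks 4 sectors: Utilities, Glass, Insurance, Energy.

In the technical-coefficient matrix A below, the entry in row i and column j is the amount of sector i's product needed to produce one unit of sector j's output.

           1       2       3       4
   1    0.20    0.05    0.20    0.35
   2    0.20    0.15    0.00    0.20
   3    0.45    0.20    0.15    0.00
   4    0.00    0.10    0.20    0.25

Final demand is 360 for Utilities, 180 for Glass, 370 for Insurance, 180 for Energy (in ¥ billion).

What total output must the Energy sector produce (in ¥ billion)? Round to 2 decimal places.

I − A =
  [   0.80    -0.05    -0.20    -0.35]
  [  -0.20     0.85     0.00    -0.20]
  [  -0.45    -0.20     0.85     0.00]
  [   0.00    -0.10    -0.20     0.75]
Compute the cofactors C_ij = (−1)^(i+j)·(3×3 minor ij) of I−A; the adjugate is their transpose:
adj(I−A) = Cᵀ =
  [ 0.516875   0.105625   0.185000   0.269375]
  [ 0.145500   0.411000   0.076000   0.177500]
  [ 0.307875   0.152625   0.479500   0.184375]
  [ 0.101500   0.095500   0.138000   0.485000]
det(I−A) = Σ_j (I−A)_1j·C_1j = (0.80)(0.516875) + (-0.05)(0.145500) + (-0.20)(0.307875) + (-0.35)(0.101500) = 0.309125
(I − A)⁻¹ = adj(I−A) / det(I−A) ≈
  [   1.6721     0.3417     0.5985     0.8714]
  [   0.4707     1.3296     0.2459     0.5742]
  [   0.9960     0.4937     1.5512     0.5964]
  [   0.3283     0.3089     0.4464     1.5689]
x = (I − A)⁻¹ d = adj(I−A)·d / det(I−A), with det(I−A) = 0.309125:
  x_1 = (0.516875·360 + 0.105625·180 + 0.185000·370 + 0.269375·180) / 0.309125 = 322.025 / 0.309125 ≈ 1041.73
  x_2 = (0.145500·360 + 0.411000·180 + 0.076000·370 + 0.177500·180) / 0.309125 = 186.43 / 0.309125 ≈ 603.09
  x_3 = (0.307875·360 + 0.152625·180 + 0.479500·370 + 0.184375·180) / 0.309125 = 348.91 / 0.309125 ≈ 1128.70
  x_4 = (0.101500·360 + 0.095500·180 + 0.138000·370 + 0.485000·180) / 0.309125 = 192.09 / 0.309125 ≈ 621.40

x_4 = 621.40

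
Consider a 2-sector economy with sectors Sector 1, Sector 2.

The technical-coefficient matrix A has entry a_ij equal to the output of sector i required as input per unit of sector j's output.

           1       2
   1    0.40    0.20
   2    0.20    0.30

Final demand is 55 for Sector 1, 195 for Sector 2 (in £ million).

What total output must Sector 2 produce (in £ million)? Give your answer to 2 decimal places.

x_2 = 336.84

I − A =
  [   0.60    -0.20]
  [  -0.20     0.70]
det(I−A) = (0.60)(0.70) − (-0.20)(-0.20) = 0.3800
adj(I−A) = [[0.70, 0.20], [0.20, 0.60]]
(I − A)⁻¹ = adj(I−A) / det(I−A) ≈
  [   1.8421     0.5263]
  [   0.5263     1.5789]
x = (I − A)⁻¹ d = adj(I−A)·d / det(I−A), with det(I−A) = 0.3800:
  x_1 = (0.70·55 + 0.20·195) / 0.3800 = 77.50 / 0.3800 ≈ 203.95
  x_2 = (0.20·55 + 0.60·195) / 0.3800 = 128.00 / 0.3800 ≈ 336.84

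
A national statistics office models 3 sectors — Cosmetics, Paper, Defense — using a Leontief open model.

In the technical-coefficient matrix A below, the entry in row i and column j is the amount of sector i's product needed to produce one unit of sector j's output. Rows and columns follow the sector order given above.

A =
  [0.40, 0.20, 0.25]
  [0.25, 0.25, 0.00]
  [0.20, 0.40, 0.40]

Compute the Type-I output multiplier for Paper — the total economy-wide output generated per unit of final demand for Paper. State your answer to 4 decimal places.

I − A =
  [   0.60    -0.20    -0.25]
  [  -0.25     0.75     0.00]
  [  -0.20    -0.40     0.60]
Cofactors of I−A, C_ij = (−1)^(i+j)·(minor ij) (rows/columns in the sector order above):
  C_11 = (0.75)(0.60) − (0.00)(-0.40) = 0.4500
  C_12 = −[(-0.25)(0.60) − (0.00)(-0.20)] = 0.1500
  C_13 = (-0.25)(-0.40) − (0.75)(-0.20) = 0.2500
  C_21 = −[(-0.20)(0.60) − (-0.25)(-0.40)] = 0.2200
  C_22 = (0.60)(0.60) − (-0.25)(-0.20) = 0.3100
  C_23 = −[(0.60)(-0.40) − (-0.20)(-0.20)] = 0.2800
  C_31 = (-0.20)(0.00) − (-0.25)(0.75) = 0.1875
  C_32 = −[(0.60)(0.00) − (-0.25)(-0.25)] = 0.0625
  C_33 = (0.60)(0.75) − (-0.20)(-0.25) = 0.4000
det(I−A) = Σ_j (I−A)_1j·C_1j = (0.60)(0.4500) + (-0.20)(0.1500) + (-0.25)(0.2500) = 0.1775
adj(I−A) = Cᵀ =
  [ 0.4500   0.2200   0.1875]
  [ 0.1500   0.3100   0.0625]
  [ 0.2500   0.2800   0.4000]
(I − A)⁻¹ = adj(I−A) / det(I−A) ≈
  [   2.53521     1.23944     1.05634]
  [   0.84507     1.74648     0.35211]
  [   1.40845     1.57746     2.25352]
The output multiplier for sector j is the column-j sum of the Leontief inverse (I − A)⁻¹ = adj(I−A) / det(I−A).
Column 2 of adj(I−A): (0.2200, 0.3100, 0.2800); det(I−A) = 0.1775.
m_2 = (0.2200 + 0.3100 + 0.2800) / 0.1775 = 0.81 / 0.1775 ≈ 4.5634.

m_2 = 4.5634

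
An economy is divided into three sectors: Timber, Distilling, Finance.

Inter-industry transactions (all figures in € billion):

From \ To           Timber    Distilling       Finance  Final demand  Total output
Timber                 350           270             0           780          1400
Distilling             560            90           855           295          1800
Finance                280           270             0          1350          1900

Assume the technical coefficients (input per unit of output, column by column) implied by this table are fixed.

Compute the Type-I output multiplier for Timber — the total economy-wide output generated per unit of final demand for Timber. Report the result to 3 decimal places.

m_1 = 2.758

Technical coefficients a_ij = z_ij / X_j:
  a_11 = 350/1400 = 0.25, a_21 = 560/1400 = 0.40, a_31 = 280/1400 = 0.20
  a_12 = 270/1800 = 0.15, a_22 = 90/1800 = 0.05, a_32 = 270/1800 = 0.15
  a_13 = 0/1900 = 0.00, a_23 = 855/1900 = 0.45, a_33 = 0/1900 = 0.00
I − A =
  [   0.75    -0.15     0.00]
  [  -0.40     0.95    -0.45]
  [  -0.20    -0.15     1.00]
Cofactors of I−A, C_ij = (−1)^(i+j)·(minor ij) (rows/columns in the sector order above):
  C_11 = (0.95)(1.00) − (-0.45)(-0.15) = 0.8825
  C_12 = −[(-0.40)(1.00) − (-0.45)(-0.20)] = 0.4900
  C_13 = (-0.40)(-0.15) − (0.95)(-0.20) = 0.2500
  C_21 = −[(-0.15)(1.00) − (0.00)(-0.15)] = 0.1500
  C_22 = (0.75)(1.00) − (0.00)(-0.20) = 0.7500
  C_23 = −[(0.75)(-0.15) − (-0.15)(-0.20)] = 0.1425
  C_31 = (-0.15)(-0.45) − (0.00)(0.95) = 0.0675
  C_32 = −[(0.75)(-0.45) − (0.00)(-0.40)] = 0.3375
  C_33 = (0.75)(0.95) − (-0.15)(-0.40) = 0.6525
det(I−A) = Σ_j (I−A)_1j·C_1j = (0.75)(0.8825) + (-0.15)(0.4900) + (0.00)(0.2500) = 0.588375
adj(I−A) = Cᵀ =
  [ 0.8825   0.1500   0.0675]
  [ 0.4900   0.7500   0.3375]
  [ 0.2500   0.1425   0.6525]
(I − A)⁻¹ = adj(I−A) / det(I−A) ≈
  [   1.4999     0.2549     0.1147]
  [   0.8328     1.2747     0.5736]
  [   0.4249     0.2422     1.1090]
The output multiplier for sector j is the column-j sum of the Leontief inverse (I − A)⁻¹ = adj(I−A) / det(I−A).
Column 1 of adj(I−A): (0.8825, 0.4900, 0.2500); det(I−A) = 0.588375.
m_1 = (0.8825 + 0.4900 + 0.2500) / 0.588375 = 1.6225 / 0.588375 ≈ 2.758.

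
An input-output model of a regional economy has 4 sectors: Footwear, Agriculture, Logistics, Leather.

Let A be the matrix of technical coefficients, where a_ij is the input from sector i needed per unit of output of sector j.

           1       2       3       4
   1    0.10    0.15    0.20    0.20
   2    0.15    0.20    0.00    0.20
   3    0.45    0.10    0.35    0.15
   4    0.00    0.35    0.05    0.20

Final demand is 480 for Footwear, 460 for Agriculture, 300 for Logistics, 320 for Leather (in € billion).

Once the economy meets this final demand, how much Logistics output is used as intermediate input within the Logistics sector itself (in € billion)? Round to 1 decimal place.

I − A =
  [   0.90    -0.15    -0.20    -0.20]
  [  -0.15     0.80     0.00    -0.20]
  [  -0.45    -0.10     0.65    -0.15]
  [   0.00    -0.35    -0.05     0.80]
Compute the cofactors C_ij = (−1)^(i+j)·(3×3 minor ij) of I−A; the adjugate is their transpose:
adj(I−A) = Cᵀ =
  [ 0.363500   0.149875   0.123500   0.151500]
  [ 0.081375   0.384750   0.034500   0.123000]
  [ 0.276375   0.204750   0.484500   0.211125]
  [ 0.052875   0.181125   0.045375   0.378375]
det(I−A) = Σ_j (I−A)_1j·C_1j = (0.90)(0.363500) + (-0.15)(0.081375) + (-0.20)(0.276375) + (-0.20)(0.052875) = 0.24909375
(I − A)⁻¹ = adj(I−A) / det(I−A) ≈
  [   1.4593     0.6017     0.4958     0.6082]
  [   0.3267     1.5446     0.1385     0.4938]
  [   1.1095     0.8220     1.9451     0.8476]
  [   0.2123     0.7271     0.1822     1.5190]
First solve x = (I − A)⁻¹ d = adj(I−A)·d / det(I−A); in particular x_3 = (0.276375·480 + 0.204750·460 + 0.484500·300 + 0.211125·320) / 0.24909375 = 439.755 / 0.24909375 ≈ 1765.420.
Intermediate flow from 3 to 3: z_33 = a_33 · x_3 = 0.35 × 439.755 / 0.24909375 = 153.91425 / 0.24909375 ≈ 617.9.

z_33 = 617.9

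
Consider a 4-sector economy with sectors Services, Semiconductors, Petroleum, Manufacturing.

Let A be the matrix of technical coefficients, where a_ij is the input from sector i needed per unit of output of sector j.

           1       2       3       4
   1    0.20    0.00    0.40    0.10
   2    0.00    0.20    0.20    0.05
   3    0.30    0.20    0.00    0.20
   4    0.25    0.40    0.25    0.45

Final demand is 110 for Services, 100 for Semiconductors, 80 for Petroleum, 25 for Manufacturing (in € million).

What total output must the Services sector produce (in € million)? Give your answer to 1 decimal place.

x_1 = 388.7

I − A =
  [   0.80     0.00    -0.40    -0.10]
  [   0.00     0.80    -0.20    -0.05]
  [  -0.30    -0.20     1.00    -0.20]
  [  -0.25    -0.40    -0.25     0.55]
Compute the cofactors C_ij = (−1)^(i+j)·(3×3 minor ij) of I−A; the adjugate is their transpose:
adj(I−A) = Cᵀ =
  [ 0.33950   0.12100   0.19600   0.14400]
  [ 0.05925   0.28150   0.09800   0.07200]
  [ 0.16850   0.15900   0.31600   0.16000]
  [ 0.27400   0.33200   0.30400   0.51200]
det(I−A) = Σ_j (I−A)_1j·C_1j = (0.80)(0.33950) + (0.00)(0.05925) + (-0.40)(0.16850) + (-0.10)(0.27400) = 0.1768
(I − A)⁻¹ = adj(I−A) / det(I−A) ≈
  [   1.9202     0.6844     1.1086     0.8145]
  [   0.3351     1.5922     0.5543     0.4072]
  [   0.9531     0.8993     1.7873     0.9050]
  [   1.5498     1.8778     1.7195     2.8959]
x = (I − A)⁻¹ d = adj(I−A)·d / det(I−A), with det(I−A) = 0.1768:
  x_1 = (0.33950·110 + 0.12100·100 + 0.19600·80 + 0.14400·25) / 0.1768 = 68.725 / 0.1768 ≈ 388.7
  x_2 = (0.05925·110 + 0.28150·100 + 0.09800·80 + 0.07200·25) / 0.1768 = 44.3075 / 0.1768 ≈ 250.6
  x_3 = (0.16850·110 + 0.15900·100 + 0.31600·80 + 0.16000·25) / 0.1768 = 63.715 / 0.1768 ≈ 360.4
  x_4 = (0.27400·110 + 0.33200·100 + 0.30400·80 + 0.51200·25) / 0.1768 = 100.46 / 0.1768 ≈ 568.2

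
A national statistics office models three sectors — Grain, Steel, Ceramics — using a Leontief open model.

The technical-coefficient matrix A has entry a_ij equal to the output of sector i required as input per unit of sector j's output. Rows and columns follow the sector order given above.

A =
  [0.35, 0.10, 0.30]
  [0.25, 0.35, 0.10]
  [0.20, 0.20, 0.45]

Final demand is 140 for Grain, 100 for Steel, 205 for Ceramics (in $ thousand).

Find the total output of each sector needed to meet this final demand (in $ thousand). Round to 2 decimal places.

x_1 = 673.52, x_2 = 538.01, x_3 = 813.28

I − A =
  [   0.65    -0.10    -0.30]
  [  -0.25     0.65    -0.10]
  [  -0.20    -0.20     0.55]
Cofactors of I−A, C_ij = (−1)^(i+j)·(minor ij) (rows/columns in the sector order above):
  C_11 = (0.65)(0.55) − (-0.10)(-0.20) = 0.3375
  C_12 = −[(-0.25)(0.55) − (-0.10)(-0.20)] = 0.1575
  C_13 = (-0.25)(-0.20) − (0.65)(-0.20) = 0.1800
  C_21 = −[(-0.10)(0.55) − (-0.30)(-0.20)] = 0.1150
  C_22 = (0.65)(0.55) − (-0.30)(-0.20) = 0.2975
  C_23 = −[(0.65)(-0.20) − (-0.10)(-0.20)] = 0.1500
  C_31 = (-0.10)(-0.10) − (-0.30)(0.65) = 0.2050
  C_32 = −[(0.65)(-0.10) − (-0.30)(-0.25)] = 0.1400
  C_33 = (0.65)(0.65) − (-0.10)(-0.25) = 0.3975
det(I−A) = Σ_j (I−A)_1j·C_1j = (0.65)(0.3375) + (-0.10)(0.1575) + (-0.30)(0.1800) = 0.149625
adj(I−A) = Cᵀ =
  [ 0.3375   0.1150   0.2050]
  [ 0.1575   0.2975   0.1400]
  [ 0.1800   0.1500   0.3975]
(I − A)⁻¹ = adj(I−A) / det(I−A) ≈
  [   2.2556     0.7686     1.3701]
  [   1.0526     1.9883     0.9357]
  [   1.2030     1.0025     2.6566]
x = (I − A)⁻¹ d = adj(I−A)·d / det(I−A), with det(I−A) = 0.149625:
  x_1 = (0.3375·140 + 0.1150·100 + 0.2050·205) / 0.149625 = 100.775 / 0.149625 ≈ 673.52
  x_2 = (0.1575·140 + 0.2975·100 + 0.1400·205) / 0.149625 = 80.50 / 0.149625 ≈ 538.01
  x_3 = (0.1800·140 + 0.1500·100 + 0.3975·205) / 0.149625 = 121.6875 / 0.149625 ≈ 813.28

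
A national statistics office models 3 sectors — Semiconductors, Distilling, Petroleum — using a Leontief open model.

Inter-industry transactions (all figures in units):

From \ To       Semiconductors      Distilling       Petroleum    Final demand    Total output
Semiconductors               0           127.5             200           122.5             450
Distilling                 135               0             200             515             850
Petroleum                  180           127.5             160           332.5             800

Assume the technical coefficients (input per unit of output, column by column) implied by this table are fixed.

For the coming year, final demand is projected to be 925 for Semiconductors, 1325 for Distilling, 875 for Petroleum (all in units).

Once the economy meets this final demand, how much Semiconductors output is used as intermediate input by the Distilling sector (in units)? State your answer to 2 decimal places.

Technical coefficients a_ij = z_ij / X_j:
  a_SS = 0/450 = 0.00, a_DS = 135/450 = 0.30, a_PS = 180/450 = 0.40
  a_SD = 127.5/850 = 0.15, a_DD = 0/850 = 0.00, a_PD = 127.5/850 = 0.15
  a_SP = 200/800 = 0.25, a_DP = 200/800 = 0.25, a_PP = 160/800 = 0.20
I − A =
  [   1.00    -0.15    -0.25]
  [  -0.30     1.00    -0.25]
  [  -0.40    -0.15     0.80]
Cofactors of I−A, C_ij = (−1)^(i+j)·(minor ij) (rows/columns in the sector order above):
  C_11 = (1.00)(0.80) − (-0.25)(-0.15) = 0.7625
  C_12 = −[(-0.30)(0.80) − (-0.25)(-0.40)] = 0.3400
  C_13 = (-0.30)(-0.15) − (1.00)(-0.40) = 0.4450
  C_21 = −[(-0.15)(0.80) − (-0.25)(-0.15)] = 0.1575
  C_22 = (1.00)(0.80) − (-0.25)(-0.40) = 0.7000
  C_23 = −[(1.00)(-0.15) − (-0.15)(-0.40)] = 0.2100
  C_31 = (-0.15)(-0.25) − (-0.25)(1.00) = 0.2875
  C_32 = −[(1.00)(-0.25) − (-0.25)(-0.30)] = 0.3250
  C_33 = (1.00)(1.00) − (-0.15)(-0.30) = 0.9550
det(I−A) = Σ_j (I−A)_1j·C_1j = (1.00)(0.7625) + (-0.15)(0.3400) + (-0.25)(0.4450) = 0.60025
adj(I−A) = Cᵀ =
  [ 0.7625   0.1575   0.2875]
  [ 0.3400   0.7000   0.3250]
  [ 0.4450   0.2100   0.9550]
(I − A)⁻¹ = adj(I−A) / det(I−A) ≈
  [   1.2703     0.2624     0.4790]
  [   0.5664     1.1662     0.5414]
  [   0.7414     0.3499     1.5910]
First solve x = (I − A)⁻¹ d = adj(I−A)·d / det(I−A); in particular x_D = (0.3400·925 + 0.7000·1325 + 0.3250·875) / 0.60025 = 1526.375 / 0.60025 ≈ 2542.8988.
Intermediate flow from S to D: z_SD = a_SD · x_D = 0.15 × 1526.375 / 0.60025 = 228.95625 / 0.60025 ≈ 381.43.

z_SD = 381.43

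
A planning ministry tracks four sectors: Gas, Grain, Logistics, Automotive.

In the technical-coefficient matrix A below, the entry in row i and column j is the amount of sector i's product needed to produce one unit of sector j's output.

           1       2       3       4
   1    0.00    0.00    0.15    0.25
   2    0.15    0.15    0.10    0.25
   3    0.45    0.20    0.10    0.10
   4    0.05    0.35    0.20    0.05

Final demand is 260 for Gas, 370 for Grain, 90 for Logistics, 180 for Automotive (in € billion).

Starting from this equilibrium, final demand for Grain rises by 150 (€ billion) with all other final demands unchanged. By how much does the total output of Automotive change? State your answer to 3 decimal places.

Δx_4 = 100.236

I − A =
  [   1.00     0.00    -0.15    -0.25]
  [  -0.15     0.85    -0.10    -0.25]
  [  -0.45    -0.20     0.90    -0.10]
  [  -0.05    -0.35    -0.20     0.95]
Compute the cofactors C_ij = (−1)^(i+j)·(3×3 minor ij) of I−A; the adjugate is their transpose:
adj(I−A) = Cᵀ =
  [ 0.598500   0.122500   0.159250   0.206500]
  [ 0.202250   0.736375   0.174500   0.265375]
  [ 0.364500   0.261875   0.696250   0.238125]
  [ 0.182750   0.332875   0.219250   0.683125]
det(I−A) = Σ_j (I−A)_1j·C_1j = (1.00)(0.598500) + (0.00)(0.202250) + (-0.15)(0.364500) + (-0.25)(0.182750) = 0.4981375
(I − A)⁻¹ = adj(I−A) / det(I−A) ≈
  [   1.2015     0.2459     0.3197     0.4145]
  [   0.4060     1.4783     0.3503     0.5327]
  [   0.7317     0.5257     1.3977     0.4780]
  [   0.3669     0.6682     0.4401     1.3714]
Δx = (I − A)⁻¹ Δd with Δd having +150 in the Grain component and 0 elsewhere.
So Δx_4 = L_42 · (+150), where L_42 = adj(I−A)_42 / det(I−A) = 0.332875 / 0.4981375.
Δx_4 = 0.332875 × (+150) / 0.4981375 = 49.93125 / 0.4981375 ≈ 100.236.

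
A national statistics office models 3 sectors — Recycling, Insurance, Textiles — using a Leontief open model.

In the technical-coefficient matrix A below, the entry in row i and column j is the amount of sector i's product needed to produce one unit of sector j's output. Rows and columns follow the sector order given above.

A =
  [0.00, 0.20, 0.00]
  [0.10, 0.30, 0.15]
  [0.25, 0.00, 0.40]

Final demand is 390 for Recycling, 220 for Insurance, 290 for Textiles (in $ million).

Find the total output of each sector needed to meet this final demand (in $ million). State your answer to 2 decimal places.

I − A =
  [   1.00    -0.20     0.00]
  [  -0.10     0.70    -0.15]
  [  -0.25     0.00     0.60]
Cofactors of I−A, C_ij = (−1)^(i+j)·(minor ij) (rows/columns in the sector order above):
  C_11 = (0.70)(0.60) − (-0.15)(0.00) = 0.4200
  C_12 = −[(-0.10)(0.60) − (-0.15)(-0.25)] = 0.0975
  C_13 = (-0.10)(0.00) − (0.70)(-0.25) = 0.1750
  C_21 = −[(-0.20)(0.60) − (0.00)(0.00)] = 0.1200
  C_22 = (1.00)(0.60) − (0.00)(-0.25) = 0.6000
  C_23 = −[(1.00)(0.00) − (-0.20)(-0.25)] = 0.0500
  C_31 = (-0.20)(-0.15) − (0.00)(0.70) = 0.0300
  C_32 = −[(1.00)(-0.15) − (0.00)(-0.10)] = 0.1500
  C_33 = (1.00)(0.70) − (-0.20)(-0.10) = 0.6800
det(I−A) = Σ_j (I−A)_1j·C_1j = (1.00)(0.4200) + (-0.20)(0.0975) + (0.00)(0.1750) = 0.4005
adj(I−A) = Cᵀ =
  [ 0.4200   0.1200   0.0300]
  [ 0.0975   0.6000   0.1500]
  [ 0.1750   0.0500   0.6800]
(I − A)⁻¹ = adj(I−A) / det(I−A) ≈
  [   1.0487     0.2996     0.0749]
  [   0.2434     1.4981     0.3745]
  [   0.4370     0.1248     1.6979]
x = (I − A)⁻¹ d = adj(I−A)·d / det(I−A), with det(I−A) = 0.4005:
  x_R = (0.4200·390 + 0.1200·220 + 0.0300·290) / 0.4005 = 198.90 / 0.4005 ≈ 496.63
  x_I = (0.0975·390 + 0.6000·220 + 0.1500·290) / 0.4005 = 213.525 / 0.4005 ≈ 533.15
  x_T = (0.1750·390 + 0.0500·220 + 0.6800·290) / 0.4005 = 276.45 / 0.4005 ≈ 690.26

x_R = 496.63, x_I = 533.15, x_T = 690.26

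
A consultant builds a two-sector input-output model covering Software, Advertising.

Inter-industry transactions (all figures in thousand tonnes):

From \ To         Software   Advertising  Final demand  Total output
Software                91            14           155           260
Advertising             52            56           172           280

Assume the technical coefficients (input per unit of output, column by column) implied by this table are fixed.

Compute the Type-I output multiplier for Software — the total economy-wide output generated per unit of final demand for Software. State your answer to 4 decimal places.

m_S = 1.9608

Technical coefficients a_ij = z_ij / X_j:
  a_SS = 91/260 = 0.35, a_AS = 52/260 = 0.20
  a_SA = 14/280 = 0.05, a_AA = 56/280 = 0.20
I − A =
  [   0.65    -0.05]
  [  -0.20     0.80]
det(I−A) = (0.65)(0.80) − (-0.05)(-0.20) = 0.5100
adj(I−A) = [[0.80, 0.05], [0.20, 0.65]]
(I − A)⁻¹ = adj(I−A) / det(I−A) ≈
  [   1.56863     0.09804]
  [   0.39216     1.27451]
The output multiplier for sector j is the column-j sum of the Leontief inverse (I − A)⁻¹ = adj(I−A) / det(I−A).
Column S of adj(I−A): (0.80, 0.20); det(I−A) = 0.5100.
m_S = (0.80 + 0.20) / 0.5100 = 1.00 / 0.5100 ≈ 1.9608.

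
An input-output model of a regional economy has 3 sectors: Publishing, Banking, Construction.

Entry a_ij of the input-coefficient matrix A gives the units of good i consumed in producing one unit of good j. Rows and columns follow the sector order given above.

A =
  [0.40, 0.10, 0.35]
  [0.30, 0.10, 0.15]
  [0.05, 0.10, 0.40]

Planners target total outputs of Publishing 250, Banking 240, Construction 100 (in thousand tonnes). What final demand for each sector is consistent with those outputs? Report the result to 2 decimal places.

I − A =
  [   0.60    -0.10    -0.35]
  [  -0.30     0.90    -0.15]
  [  -0.05    -0.10     0.60]
d = (I − A) x:
  d_1 = (+0.60)·250 + (-0.10)·240 + (-0.35)·100 = 91.00
  d_2 = (-0.30)·250 + (+0.90)·240 + (-0.15)·100 = 126.00
  d_3 = (-0.05)·250 + (-0.10)·240 + (+0.60)·100 = 23.50

d_1 = 91.00, d_2 = 126.00, d_3 = 23.50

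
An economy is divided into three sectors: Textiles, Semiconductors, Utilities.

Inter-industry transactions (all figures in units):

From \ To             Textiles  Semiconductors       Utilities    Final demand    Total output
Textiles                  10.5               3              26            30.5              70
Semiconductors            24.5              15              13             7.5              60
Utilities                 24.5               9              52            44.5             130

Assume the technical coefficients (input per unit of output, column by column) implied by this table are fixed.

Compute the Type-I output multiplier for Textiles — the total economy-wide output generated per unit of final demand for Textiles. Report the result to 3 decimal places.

Technical coefficients a_ij = z_ij / X_j:
  a_11 = 10.5/70 = 0.15, a_21 = 24.5/70 = 0.35, a_31 = 24.5/70 = 0.35
  a_12 = 3/60 = 0.05, a_22 = 15/60 = 0.25, a_32 = 9/60 = 0.15
  a_13 = 26/130 = 0.20, a_23 = 13/130 = 0.10, a_33 = 52/130 = 0.40
I − A =
  [   0.85    -0.05    -0.20]
  [  -0.35     0.75    -0.10]
  [  -0.35    -0.15     0.60]
Cofactors of I−A, C_ij = (−1)^(i+j)·(minor ij) (rows/columns in the sector order above):
  C_11 = (0.75)(0.60) − (-0.10)(-0.15) = 0.4350
  C_12 = −[(-0.35)(0.60) − (-0.10)(-0.35)] = 0.2450
  C_13 = (-0.35)(-0.15) − (0.75)(-0.35) = 0.3150
  C_21 = −[(-0.05)(0.60) − (-0.20)(-0.15)] = 0.0600
  C_22 = (0.85)(0.60) − (-0.20)(-0.35) = 0.4400
  C_23 = −[(0.85)(-0.15) − (-0.05)(-0.35)] = 0.1450
  C_31 = (-0.05)(-0.10) − (-0.20)(0.75) = 0.1550
  C_32 = −[(0.85)(-0.10) − (-0.20)(-0.35)] = 0.1550
  C_33 = (0.85)(0.75) − (-0.05)(-0.35) = 0.6200
det(I−A) = Σ_j (I−A)_1j·C_1j = (0.85)(0.4350) + (-0.05)(0.2450) + (-0.20)(0.3150) = 0.2945
adj(I−A) = Cᵀ =
  [ 0.4350   0.0600   0.1550]
  [ 0.2450   0.4400   0.1550]
  [ 0.3150   0.1450   0.6200]
(I − A)⁻¹ = adj(I−A) / det(I−A) ≈
  [   1.4771     0.2037     0.5263]
  [   0.8319     1.4941     0.5263]
  [   1.0696     0.4924     2.1053]
The output multiplier for sector j is the column-j sum of the Leontief inverse (I − A)⁻¹ = adj(I−A) / det(I−A).
Column 1 of adj(I−A): (0.4350, 0.2450, 0.3150); det(I−A) = 0.2945.
m_1 = (0.4350 + 0.2450 + 0.3150) / 0.2945 = 0.995 / 0.2945 ≈ 3.379.

m_1 = 3.379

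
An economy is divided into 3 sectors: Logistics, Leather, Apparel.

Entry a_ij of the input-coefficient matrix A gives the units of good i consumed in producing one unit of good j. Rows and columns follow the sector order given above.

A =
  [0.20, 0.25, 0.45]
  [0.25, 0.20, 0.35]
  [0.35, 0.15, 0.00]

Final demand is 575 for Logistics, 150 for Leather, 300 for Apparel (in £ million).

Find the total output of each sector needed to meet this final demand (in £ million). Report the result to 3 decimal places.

I − A =
  [   0.80    -0.25    -0.45]
  [  -0.25     0.80    -0.35]
  [  -0.35    -0.15     1.00]
Cofactors of I−A, C_ij = (−1)^(i+j)·(minor ij) (rows/columns in the sector order above):
  C_11 = (0.80)(1.00) − (-0.35)(-0.15) = 0.7475
  C_12 = −[(-0.25)(1.00) − (-0.35)(-0.35)] = 0.3725
  C_13 = (-0.25)(-0.15) − (0.80)(-0.35) = 0.3175
  C_21 = −[(-0.25)(1.00) − (-0.45)(-0.15)] = 0.3175
  C_22 = (0.80)(1.00) − (-0.45)(-0.35) = 0.6425
  C_23 = −[(0.80)(-0.15) − (-0.25)(-0.35)] = 0.2075
  C_31 = (-0.25)(-0.35) − (-0.45)(0.80) = 0.4475
  C_32 = −[(0.80)(-0.35) − (-0.45)(-0.25)] = 0.3925
  C_33 = (0.80)(0.80) − (-0.25)(-0.25) = 0.5775
det(I−A) = Σ_j (I−A)_1j·C_1j = (0.80)(0.7475) + (-0.25)(0.3725) + (-0.45)(0.3175) = 0.3620
adj(I−A) = Cᵀ =
  [ 0.7475   0.3175   0.4475]
  [ 0.3725   0.6425   0.3925]
  [ 0.3175   0.2075   0.5775]
(I − A)⁻¹ = adj(I−A) / det(I−A) ≈
  [   2.0649     0.8771     1.2362]
  [   1.0290     1.7749     1.0843]
  [   0.8771     0.5732     1.5953]
x = (I − A)⁻¹ d = adj(I−A)·d / det(I−A), with det(I−A) = 0.3620:
  x_1 = (0.7475·575 + 0.3175·150 + 0.4475·300) / 0.3620 = 611.6875 / 0.3620 ≈ 1689.744
  x_2 = (0.3725·575 + 0.6425·150 + 0.3925·300) / 0.3620 = 428.3125 / 0.3620 ≈ 1183.184
  x_3 = (0.3175·575 + 0.2075·150 + 0.5775·300) / 0.3620 = 386.9375 / 0.3620 ≈ 1068.888

x_1 = 1689.744, x_2 = 1183.184, x_3 = 1068.888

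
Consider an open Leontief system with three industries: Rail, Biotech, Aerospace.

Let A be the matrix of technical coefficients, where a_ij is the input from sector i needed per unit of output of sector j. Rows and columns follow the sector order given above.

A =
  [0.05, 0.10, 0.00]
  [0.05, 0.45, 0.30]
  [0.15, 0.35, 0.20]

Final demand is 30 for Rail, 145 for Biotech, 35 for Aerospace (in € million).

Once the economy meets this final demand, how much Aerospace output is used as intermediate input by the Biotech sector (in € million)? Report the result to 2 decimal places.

I − A =
  [   0.95    -0.10     0.00]
  [  -0.05     0.55    -0.30]
  [  -0.15    -0.35     0.80]
Cofactors of I−A, C_ij = (−1)^(i+j)·(minor ij) (rows/columns in the sector order above):
  C_11 = (0.55)(0.80) − (-0.30)(-0.35) = 0.3350
  C_12 = −[(-0.05)(0.80) − (-0.30)(-0.15)] = 0.0850
  C_13 = (-0.05)(-0.35) − (0.55)(-0.15) = 0.1000
  C_21 = −[(-0.10)(0.80) − (0.00)(-0.35)] = 0.0800
  C_22 = (0.95)(0.80) − (0.00)(-0.15) = 0.7600
  C_23 = −[(0.95)(-0.35) − (-0.10)(-0.15)] = 0.3475
  C_31 = (-0.10)(-0.30) − (0.00)(0.55) = 0.0300
  C_32 = −[(0.95)(-0.30) − (0.00)(-0.05)] = 0.2850
  C_33 = (0.95)(0.55) − (-0.10)(-0.05) = 0.5175
det(I−A) = Σ_j (I−A)_1j·C_1j = (0.95)(0.3350) + (-0.10)(0.0850) + (0.00)(0.1000) = 0.30975
adj(I−A) = Cᵀ =
  [ 0.3350   0.0800   0.0300]
  [ 0.0850   0.7600   0.2850]
  [ 0.1000   0.3475   0.5175]
(I − A)⁻¹ = adj(I−A) / det(I−A) ≈
  [   1.0815     0.2583     0.0969]
  [   0.2744     2.4536     0.9201]
  [   0.3228     1.1219     1.6707]
First solve x = (I − A)⁻¹ d = adj(I−A)·d / det(I−A); in particular x_2 = (0.0850·30 + 0.7600·145 + 0.2850·35) / 0.30975 = 122.725 / 0.30975 ≈ 396.2066.
Intermediate flow from 3 to 2: z_32 = a_32 · x_2 = 0.35 × 122.725 / 0.30975 = 42.95375 / 0.30975 ≈ 138.67.

z_32 = 138.67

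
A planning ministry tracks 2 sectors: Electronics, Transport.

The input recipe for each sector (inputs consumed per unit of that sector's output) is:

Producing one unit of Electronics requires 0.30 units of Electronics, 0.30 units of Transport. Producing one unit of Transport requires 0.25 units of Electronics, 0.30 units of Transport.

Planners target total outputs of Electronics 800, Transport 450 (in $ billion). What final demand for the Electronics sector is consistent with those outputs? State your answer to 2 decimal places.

d_E = 447.50

I − A =
  [   0.70    -0.25]
  [  -0.30     0.70]
d = (I − A) x:
  d_E = (+0.70)·800 + (-0.25)·450 = 447.50
  d_T = (-0.30)·800 + (+0.70)·450 = 75.00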